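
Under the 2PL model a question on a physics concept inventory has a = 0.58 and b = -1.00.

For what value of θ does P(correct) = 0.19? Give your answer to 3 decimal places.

-3.500

P(θ) = 1 / (1 + exp(−a(θ − b)))
logit = ln(0.1900/0.8100) = -1.4500
θ = b + logit/(a) = -1.00 + (-1.4500)/0.5800 = -3.5000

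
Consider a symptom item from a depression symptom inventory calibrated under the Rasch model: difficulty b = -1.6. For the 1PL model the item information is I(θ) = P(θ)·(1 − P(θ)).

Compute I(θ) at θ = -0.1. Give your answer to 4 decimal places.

0.1491

P = 1/(1+e^{-1.5000}) = 0.8176
P(1−P) = 0.8176 × 0.1824 = 0.1491
I = P(1−P) = 0.14915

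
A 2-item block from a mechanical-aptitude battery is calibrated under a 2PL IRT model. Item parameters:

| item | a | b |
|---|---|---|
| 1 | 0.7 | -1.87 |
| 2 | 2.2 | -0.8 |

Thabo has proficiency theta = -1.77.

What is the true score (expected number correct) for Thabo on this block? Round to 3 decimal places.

P(theta) = 1 / (1 + exp(−a(theta − b)))
P_1 = 1/(1+e^{-0.0700}) = 0.5175
P_2 = 1/(1+e^{2.1340}) = 0.1058
E[score] = 0.5175 + 0.1058 = 0.6233

0.623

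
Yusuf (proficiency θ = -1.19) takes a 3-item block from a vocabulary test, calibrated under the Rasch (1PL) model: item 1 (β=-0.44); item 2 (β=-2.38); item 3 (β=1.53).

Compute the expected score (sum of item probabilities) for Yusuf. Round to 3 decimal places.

1.149

P(θ) = 1 / (1 + exp(−(θ − β)))
P_1 = 1/(1+e^{0.7500}) = 0.3208
P_2 = 1/(1+e^{-1.1900}) = 0.7667
P_3 = 1/(1+e^{2.7200}) = 0.0618
E[score] = 0.3208 + 0.7667 + 0.0618 = 1.1494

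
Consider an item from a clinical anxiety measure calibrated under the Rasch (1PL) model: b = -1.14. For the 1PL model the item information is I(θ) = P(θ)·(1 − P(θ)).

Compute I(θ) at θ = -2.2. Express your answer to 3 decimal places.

0.191

P = 1/(1+e^{1.0600}) = 0.2573
P(1−P) = 0.2573 × 0.7427 = 0.1911
I = P(1−P) = 0.19110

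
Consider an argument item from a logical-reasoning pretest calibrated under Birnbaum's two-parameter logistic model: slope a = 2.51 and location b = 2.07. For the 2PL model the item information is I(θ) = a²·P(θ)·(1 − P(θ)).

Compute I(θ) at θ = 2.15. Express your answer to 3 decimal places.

P = 1/(1+e^{-0.2008}) = 0.5500
P(1−P) = 0.5500 × 0.4500 = 0.2475
I = a² × P(1−P) = 2.51² × 0.2475 = 1.55925

1.559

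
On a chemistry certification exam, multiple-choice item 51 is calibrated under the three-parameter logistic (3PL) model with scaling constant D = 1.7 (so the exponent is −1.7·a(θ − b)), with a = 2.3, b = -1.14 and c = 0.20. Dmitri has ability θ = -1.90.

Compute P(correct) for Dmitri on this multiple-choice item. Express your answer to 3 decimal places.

P(θ) = c + (1 − c) · 1 / (1 + exp(−D·a(θ − b)))
Exponent: 1.7 × 2.3 × (-1.90 − (-1.14)) = -2.9716
1/(1 + e^{2.9716}) = 0.0487
P = 0.20 + 0.80 × 0.0487 = 0.2390

0.239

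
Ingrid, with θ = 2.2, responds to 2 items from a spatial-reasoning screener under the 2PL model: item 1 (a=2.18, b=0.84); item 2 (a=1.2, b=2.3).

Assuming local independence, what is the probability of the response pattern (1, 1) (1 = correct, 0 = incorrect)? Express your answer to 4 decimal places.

P(θ) = 1 / (1 + exp(−a(θ − b)))
P_1 = 1/(1+e^{-2.9648}) = 0.9510
P_2 = 1/(1+e^{0.1200}) = 0.4700
L = P_1 × P_2 = 0.9510 × 0.4700 = 0.44698

0.4470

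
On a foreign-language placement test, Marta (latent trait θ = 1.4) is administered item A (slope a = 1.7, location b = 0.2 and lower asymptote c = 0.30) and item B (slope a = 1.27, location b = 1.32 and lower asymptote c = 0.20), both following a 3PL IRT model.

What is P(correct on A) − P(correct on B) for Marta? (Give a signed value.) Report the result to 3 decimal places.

P(θ) = c + (1 − c) · 1 / (1 + exp(−a(θ − b)))
P_A = 0.9195
P_B = 0.6203
P_A − P_B = 0.2992

0.299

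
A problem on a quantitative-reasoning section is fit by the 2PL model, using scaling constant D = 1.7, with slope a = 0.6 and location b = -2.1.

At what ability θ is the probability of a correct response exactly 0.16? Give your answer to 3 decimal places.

-3.726

P(θ) = 1 / (1 + exp(−D·a(θ − b)))
logit = ln(0.1600/0.8400) = -1.6582
θ = b + logit/(1.7·a) = -2.1 + (-1.6582)/1.0200 = -3.7257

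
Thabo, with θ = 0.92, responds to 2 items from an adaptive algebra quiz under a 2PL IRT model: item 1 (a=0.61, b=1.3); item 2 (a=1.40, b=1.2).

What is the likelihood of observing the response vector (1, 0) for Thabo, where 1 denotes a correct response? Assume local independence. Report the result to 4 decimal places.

0.2640

P(θ) = 1 / (1 + exp(−a(θ − b)))
P_1 = 1/(1+e^{0.2318}) = 0.4423
P_2 = 1/(1+e^{0.3920}) = 0.4032
L = P_1 × (1−P_2) = 0.4423 × 0.5968 = 0.26395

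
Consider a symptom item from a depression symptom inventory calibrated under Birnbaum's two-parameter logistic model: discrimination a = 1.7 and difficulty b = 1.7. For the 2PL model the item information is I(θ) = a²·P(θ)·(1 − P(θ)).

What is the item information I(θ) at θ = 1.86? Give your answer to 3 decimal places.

P = 1/(1+e^{-0.2720}) = 0.5676
P(1−P) = 0.5676 × 0.4324 = 0.2454
I = a² × P(1−P) = 1.7² × 0.2454 = 0.70930

0.709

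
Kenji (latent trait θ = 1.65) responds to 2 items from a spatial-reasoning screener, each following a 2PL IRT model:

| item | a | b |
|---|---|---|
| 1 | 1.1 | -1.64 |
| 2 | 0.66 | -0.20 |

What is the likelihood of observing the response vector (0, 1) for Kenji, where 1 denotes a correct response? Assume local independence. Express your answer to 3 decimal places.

0.020

P(θ) = 1 / (1 + exp(−a(θ − b)))
P_1 = 1/(1+e^{-3.6190}) = 0.9739
P_2 = 1/(1+e^{-1.2210}) = 0.7722
L = (1−P_1) × P_2 = 0.0261 × 0.7722 = 0.02016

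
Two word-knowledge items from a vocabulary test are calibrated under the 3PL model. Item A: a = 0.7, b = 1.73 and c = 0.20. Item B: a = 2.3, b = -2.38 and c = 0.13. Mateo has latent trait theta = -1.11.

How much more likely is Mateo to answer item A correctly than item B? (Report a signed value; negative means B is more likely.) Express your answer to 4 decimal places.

P(theta) = c + (1 − c) · 1 / (1 + exp(−a(theta − b)))
P_A = 0.2964
P_B = 0.9555
P_A − P_B = -0.6591

-0.6591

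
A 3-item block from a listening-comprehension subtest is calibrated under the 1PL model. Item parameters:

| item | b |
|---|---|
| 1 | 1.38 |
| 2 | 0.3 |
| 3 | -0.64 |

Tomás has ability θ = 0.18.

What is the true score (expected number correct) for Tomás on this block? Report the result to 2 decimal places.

P(θ) = 1 / (1 + exp(−(θ − b)))
P_1 = 1/(1+e^{1.2000}) = 0.2315
P_2 = 1/(1+e^{0.1200}) = 0.4700
P_3 = 1/(1+e^{-0.8200}) = 0.6942
E[score] = 0.2315 + 0.4700 + 0.6942 = 1.3957

1.40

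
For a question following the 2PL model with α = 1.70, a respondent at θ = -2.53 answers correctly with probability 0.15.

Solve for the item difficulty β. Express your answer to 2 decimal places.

-1.51

P(θ) = 1 / (1 + exp(−α(θ − β)))
logit(0.15) = ln(0.15/0.85) = -1.7346
β = θ − logit/(α) = -2.53 − (-1.7346)/1.7000 = -1.5096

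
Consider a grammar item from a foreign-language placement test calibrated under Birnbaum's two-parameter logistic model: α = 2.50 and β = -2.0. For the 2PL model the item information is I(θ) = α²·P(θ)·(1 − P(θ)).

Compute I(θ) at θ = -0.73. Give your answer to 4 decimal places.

P = 1/(1+e^{-3.1750}) = 0.9599
P(1−P) = 0.9599 × 0.0401 = 0.0385
I = α² × P(1−P) = 2.50² × 0.0385 = 0.24068

0.2407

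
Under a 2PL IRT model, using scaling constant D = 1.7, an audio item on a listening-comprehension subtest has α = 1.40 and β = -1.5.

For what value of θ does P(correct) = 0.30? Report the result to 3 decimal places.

P(θ) = 1 / (1 + exp(−D·α(θ − β)))
logit = ln(0.3000/0.7000) = -0.8473
θ = β + logit/(1.7·α) = -1.5 + (-0.8473)/2.3800 = -1.8560

-1.856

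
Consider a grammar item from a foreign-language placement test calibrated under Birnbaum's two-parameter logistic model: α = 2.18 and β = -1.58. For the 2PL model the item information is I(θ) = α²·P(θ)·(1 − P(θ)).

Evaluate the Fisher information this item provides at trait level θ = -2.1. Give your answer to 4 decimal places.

P = 1/(1+e^{1.1336}) = 0.2435
P(1−P) = 0.2435 × 0.7565 = 0.1842
I = α² × P(1−P) = 2.18² × 0.1842 = 0.87542

0.8754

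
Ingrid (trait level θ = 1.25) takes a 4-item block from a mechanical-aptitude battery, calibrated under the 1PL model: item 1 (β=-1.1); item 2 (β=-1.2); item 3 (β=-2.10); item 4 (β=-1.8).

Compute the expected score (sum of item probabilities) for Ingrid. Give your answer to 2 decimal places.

3.75

P(θ) = 1 / (1 + exp(−(θ − β)))
P_1 = 1/(1+e^{-2.3500}) = 0.9129
P_2 = 1/(1+e^{-2.4500}) = 0.9206
P_3 = 1/(1+e^{-3.3500}) = 0.9661
P_4 = 1/(1+e^{-3.0500}) = 0.9548
E[score] = 0.9129 + 0.9206 + 0.9661 + 0.9548 = 3.7544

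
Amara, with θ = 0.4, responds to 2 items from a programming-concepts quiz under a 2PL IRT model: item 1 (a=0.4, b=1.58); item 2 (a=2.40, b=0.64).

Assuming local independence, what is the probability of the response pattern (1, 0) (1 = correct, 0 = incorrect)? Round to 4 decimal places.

P(θ) = 1 / (1 + exp(−a(θ − b)))
P_1 = 1/(1+e^{0.4720}) = 0.3841
P_2 = 1/(1+e^{0.5760}) = 0.3599
L = P_1 × (1−P_2) = 0.3841 × 0.6401 = 0.24591

0.2459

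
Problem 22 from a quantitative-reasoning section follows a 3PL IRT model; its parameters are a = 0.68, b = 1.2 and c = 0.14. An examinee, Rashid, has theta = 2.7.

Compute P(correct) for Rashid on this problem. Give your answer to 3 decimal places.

0.772

P(theta) = c + (1 − c) · 1 / (1 + exp(−a(theta − b)))
Exponent: 0.68 × (2.7 − 1.2) = 1.0200
1/(1 + e^{-1.0200}) = 0.7350
P = 0.14 + 0.86 × 0.7350 = 0.7721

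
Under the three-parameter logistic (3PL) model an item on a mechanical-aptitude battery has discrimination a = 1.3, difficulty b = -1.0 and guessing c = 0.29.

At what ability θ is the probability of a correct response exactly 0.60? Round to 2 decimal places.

-1.20

P(θ) = c + (1 − c) · 1 / (1 + exp(−a(θ − b)))
Remove guessing floor: (0.60 − 0.29)/(1 − 0.29) = 0.4366
logit = ln(0.4366/0.5634) = -0.2549
θ = b + logit/(a) = -1.0 + (-0.2549)/1.3000 = -1.1961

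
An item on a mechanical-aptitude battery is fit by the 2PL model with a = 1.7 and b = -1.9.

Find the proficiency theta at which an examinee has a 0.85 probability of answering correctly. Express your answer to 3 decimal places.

P(theta) = 1 / (1 + exp(−a(theta − b)))
logit = ln(0.8500/0.1500) = 1.7346
theta = b + logit/(a) = -1.9 + 1.7346/1.7000 = -0.8796

-0.880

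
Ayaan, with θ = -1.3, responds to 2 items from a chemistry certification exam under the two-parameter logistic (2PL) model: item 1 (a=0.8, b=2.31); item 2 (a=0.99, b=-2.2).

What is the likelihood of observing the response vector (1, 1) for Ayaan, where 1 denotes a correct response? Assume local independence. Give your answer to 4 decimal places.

P(θ) = 1 / (1 + exp(−a(θ − b)))
P_1 = 1/(1+e^{2.8880}) = 0.0527
P_2 = 1/(1+e^{-0.8910}) = 0.7091
L = P_1 × P_2 = 0.0527 × 0.7091 = 0.03740

0.0374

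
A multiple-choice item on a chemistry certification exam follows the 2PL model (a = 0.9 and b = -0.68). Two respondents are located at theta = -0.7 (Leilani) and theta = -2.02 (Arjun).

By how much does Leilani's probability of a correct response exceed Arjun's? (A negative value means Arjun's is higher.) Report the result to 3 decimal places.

P(theta) = 1 / (1 + exp(−a(theta − b)))
P(Leilani) = 0.4955  [exponent -0.0180]
P(Arjun) = 0.2304  [exponent -1.2060]
Difference = 0.4955 − 0.2304 = 0.2651

0.265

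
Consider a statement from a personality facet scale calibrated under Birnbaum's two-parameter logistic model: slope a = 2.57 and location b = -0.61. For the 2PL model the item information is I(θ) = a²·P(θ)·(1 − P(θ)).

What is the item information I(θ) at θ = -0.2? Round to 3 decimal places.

1.266

P = 1/(1+e^{-1.0537}) = 0.7415
P(1−P) = 0.7415 × 0.2585 = 0.1917
I = a² × P(1−P) = 2.57² × 0.1917 = 1.26606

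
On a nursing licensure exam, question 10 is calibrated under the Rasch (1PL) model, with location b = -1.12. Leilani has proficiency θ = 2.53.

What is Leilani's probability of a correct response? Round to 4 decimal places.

0.9747

P(θ) = 1 / (1 + exp(−(θ − b)))
Exponent: (2.53 − (-1.12)) = 3.6500
1/(1 + e^{-3.6500}) = 0.9747
P = 0.9747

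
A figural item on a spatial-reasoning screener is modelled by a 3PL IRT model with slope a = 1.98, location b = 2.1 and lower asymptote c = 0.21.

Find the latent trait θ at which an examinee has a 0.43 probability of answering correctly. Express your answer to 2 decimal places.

1.62

P(θ) = c + (1 − c) · 1 / (1 + exp(−a(θ − b)))
Remove guessing floor: (0.43 − 0.21)/(1 − 0.21) = 0.2785
logit = ln(0.2785/0.7215) = -0.9520
θ = b + logit/(a) = 2.1 + (-0.9520)/1.9800 = 1.6192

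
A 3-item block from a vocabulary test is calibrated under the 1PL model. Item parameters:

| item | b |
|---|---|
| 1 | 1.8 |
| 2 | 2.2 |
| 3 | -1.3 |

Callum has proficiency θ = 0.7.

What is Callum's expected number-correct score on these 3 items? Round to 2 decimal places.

P(θ) = 1 / (1 + exp(−(θ − b)))
P_1 = 1/(1+e^{1.1000}) = 0.2497
P_2 = 1/(1+e^{1.5000}) = 0.1824
P_3 = 1/(1+e^{-2.0000}) = 0.8808
E[score] = 0.2497 + 0.1824 + 0.8808 = 1.3130

1.31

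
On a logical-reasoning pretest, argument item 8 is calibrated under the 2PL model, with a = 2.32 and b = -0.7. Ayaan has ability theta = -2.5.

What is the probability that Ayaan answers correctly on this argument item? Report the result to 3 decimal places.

0.015

P(theta) = 1 / (1 + exp(−a(theta − b)))
Exponent: 2.32 × (-2.5 − (-0.7)) = -4.1760
1/(1 + e^{4.1760}) = 0.0151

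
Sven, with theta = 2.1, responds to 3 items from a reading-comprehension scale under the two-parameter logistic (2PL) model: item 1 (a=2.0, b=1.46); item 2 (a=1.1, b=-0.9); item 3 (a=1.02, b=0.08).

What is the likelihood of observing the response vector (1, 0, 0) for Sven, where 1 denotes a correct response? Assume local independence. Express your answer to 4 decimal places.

P(theta) = 1 / (1 + exp(−a(theta − b)))
P_1 = 1/(1+e^{-1.2800}) = 0.7824
P_2 = 1/(1+e^{-3.3000}) = 0.9644
P_3 = 1/(1+e^{-2.0604}) = 0.8870
L = P_1 × (1−P_2) × (1−P_3) = 0.7824 × 0.0356 × 0.1130 = 0.00315

0.0031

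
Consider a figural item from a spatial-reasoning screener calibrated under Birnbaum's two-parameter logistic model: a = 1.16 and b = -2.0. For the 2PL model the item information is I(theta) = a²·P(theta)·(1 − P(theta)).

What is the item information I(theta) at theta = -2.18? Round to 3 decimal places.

P = 1/(1+e^{0.2088}) = 0.4480
P(1−P) = 0.4480 × 0.5520 = 0.2473
I = a² × P(1−P) = 1.16² × 0.2473 = 0.33276

0.333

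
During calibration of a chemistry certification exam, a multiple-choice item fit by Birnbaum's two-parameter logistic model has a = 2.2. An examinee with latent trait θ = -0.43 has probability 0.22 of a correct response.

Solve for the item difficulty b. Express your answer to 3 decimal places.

0.145

P(θ) = 1 / (1 + exp(−a(θ − b)))
logit(0.22) = ln(0.22/0.78) = -1.2657
b = θ − logit/(a) = -0.43 − (-1.2657)/2.2000 = 0.1453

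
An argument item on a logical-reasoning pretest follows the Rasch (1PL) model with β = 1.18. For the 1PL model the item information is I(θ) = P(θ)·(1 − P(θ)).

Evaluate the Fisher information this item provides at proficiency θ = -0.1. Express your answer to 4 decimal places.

P = 1/(1+e^{1.2800}) = 0.2176
P(1−P) = 0.2176 × 0.7824 = 0.1702
I = P(1−P) = 0.17022

0.1702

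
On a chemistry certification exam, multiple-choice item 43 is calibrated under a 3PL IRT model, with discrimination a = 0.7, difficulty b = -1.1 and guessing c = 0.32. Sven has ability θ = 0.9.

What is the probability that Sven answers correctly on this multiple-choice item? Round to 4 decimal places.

P(θ) = c + (1 − c) · 1 / (1 + exp(−a(θ − b)))
Exponent: 0.7 × (0.9 − (-1.1)) = 1.4000
1/(1 + e^{-1.4000}) = 0.8022
P = 0.32 + 0.68 × 0.8022 = 0.8655

0.8655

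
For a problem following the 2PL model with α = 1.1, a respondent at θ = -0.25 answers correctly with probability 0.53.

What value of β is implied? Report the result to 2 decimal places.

-0.36

P(θ) = 1 / (1 + exp(−α(θ − β)))
logit(0.53) = ln(0.53/0.47) = 0.1201
β = θ − logit/(α) = -0.25 − 0.1201/1.1000 = -0.3592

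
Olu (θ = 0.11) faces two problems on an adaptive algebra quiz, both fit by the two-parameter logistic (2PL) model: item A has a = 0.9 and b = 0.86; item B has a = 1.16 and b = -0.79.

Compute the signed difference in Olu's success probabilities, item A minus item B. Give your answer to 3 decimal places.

P(θ) = 1 / (1 + exp(−a(θ − b)))
P_A = 0.3374
P_B = 0.7396
P_A − P_B = -0.4022

-0.402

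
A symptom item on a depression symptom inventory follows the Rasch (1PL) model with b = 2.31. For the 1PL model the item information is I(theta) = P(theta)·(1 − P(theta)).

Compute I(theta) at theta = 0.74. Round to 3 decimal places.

0.143

P = 1/(1+e^{1.5700}) = 0.1722
P(1−P) = 0.1722 × 0.8278 = 0.1426
I = P(1−P) = 0.14256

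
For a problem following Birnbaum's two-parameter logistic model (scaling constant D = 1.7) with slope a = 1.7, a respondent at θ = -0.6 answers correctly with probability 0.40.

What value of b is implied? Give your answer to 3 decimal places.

P(θ) = 1 / (1 + exp(−D·a(θ − b)))
logit(0.40) = ln(0.40/0.60) = -0.4055
b = θ − logit/(1.7·a) = -0.6 − (-0.4055)/2.8900 = -0.4597

-0.460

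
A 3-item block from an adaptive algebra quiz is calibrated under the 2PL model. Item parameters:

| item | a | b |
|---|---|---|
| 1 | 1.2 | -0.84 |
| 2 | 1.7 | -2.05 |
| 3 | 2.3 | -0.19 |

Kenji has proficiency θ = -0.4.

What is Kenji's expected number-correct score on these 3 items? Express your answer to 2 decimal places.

1.95

P(θ) = 1 / (1 + exp(−a(θ − b)))
P_1 = 1/(1+e^{-0.5280}) = 0.6290
P_2 = 1/(1+e^{-2.8050}) = 0.9429
P_3 = 1/(1+e^{0.4830}) = 0.3815
E[score] = 0.6290 + 0.9429 + 0.3815 = 1.9535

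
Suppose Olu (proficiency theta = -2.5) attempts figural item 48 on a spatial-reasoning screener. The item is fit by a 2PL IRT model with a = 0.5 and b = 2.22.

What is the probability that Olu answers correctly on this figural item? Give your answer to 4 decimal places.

0.0863

P(theta) = 1 / (1 + exp(−a(theta − b)))
Exponent: 0.5 × (-2.5 − 2.22) = -2.3600
1/(1 + e^{2.3600}) = 0.0863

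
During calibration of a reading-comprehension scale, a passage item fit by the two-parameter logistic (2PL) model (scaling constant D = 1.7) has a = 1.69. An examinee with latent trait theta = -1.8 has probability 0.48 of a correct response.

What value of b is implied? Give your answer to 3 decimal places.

-1.772

P(theta) = 1 / (1 + exp(−D·a(theta − b)))
logit(0.48) = ln(0.48/0.52) = -0.0800
b = theta − logit/(1.7·a) = -1.8 − (-0.0800)/2.8730 = -1.7721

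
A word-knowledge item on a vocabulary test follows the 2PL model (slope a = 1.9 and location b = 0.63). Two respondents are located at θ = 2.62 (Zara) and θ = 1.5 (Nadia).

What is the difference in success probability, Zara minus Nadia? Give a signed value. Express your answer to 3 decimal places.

P(θ) = 1 / (1 + exp(−a(θ − b)))
P(Zara) = 0.9777  [exponent 3.7810]
P(Nadia) = 0.8393  [exponent 1.6530]
Difference = 0.9777 − 0.8393 = 0.1384

0.138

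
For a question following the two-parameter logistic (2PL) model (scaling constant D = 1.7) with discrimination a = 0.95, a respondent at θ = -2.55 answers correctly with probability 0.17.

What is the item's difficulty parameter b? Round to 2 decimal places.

P(θ) = 1 / (1 + exp(−D·a(θ − b)))
logit(0.17) = ln(0.17/0.83) = -1.5856
b = θ − logit/(1.7·a) = -2.55 − (-1.5856)/1.6150 = -1.5682

-1.57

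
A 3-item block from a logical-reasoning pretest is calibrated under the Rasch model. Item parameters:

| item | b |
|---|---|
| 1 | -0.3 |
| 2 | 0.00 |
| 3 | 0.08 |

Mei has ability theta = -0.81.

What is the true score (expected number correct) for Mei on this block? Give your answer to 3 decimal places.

0.974

P(theta) = 1 / (1 + exp(−(theta − b)))
P_1 = 1/(1+e^{0.5100}) = 0.3752
P_2 = 1/(1+e^{0.8100}) = 0.3079
P_3 = 1/(1+e^{0.8900}) = 0.2911
E[score] = 0.3752 + 0.3079 + 0.2911 = 0.9742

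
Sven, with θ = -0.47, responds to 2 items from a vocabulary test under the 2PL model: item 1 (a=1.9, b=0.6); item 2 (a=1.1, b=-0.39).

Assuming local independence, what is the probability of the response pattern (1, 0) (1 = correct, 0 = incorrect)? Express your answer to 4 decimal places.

P(θ) = 1 / (1 + exp(−a(θ − b)))
P_1 = 1/(1+e^{2.0330}) = 0.1158
P_2 = 1/(1+e^{0.0880}) = 0.4780
L = P_1 × (1−P_2) = 0.1158 × 0.5220 = 0.06044

0.0604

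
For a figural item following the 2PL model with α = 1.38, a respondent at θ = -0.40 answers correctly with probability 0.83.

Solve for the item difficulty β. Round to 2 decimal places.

-1.55

P(θ) = 1 / (1 + exp(−α(θ − β)))
logit(0.83) = ln(0.83/0.17) = 1.5856
β = θ − logit/(α) = -0.40 − 1.5856/1.3800 = -1.5490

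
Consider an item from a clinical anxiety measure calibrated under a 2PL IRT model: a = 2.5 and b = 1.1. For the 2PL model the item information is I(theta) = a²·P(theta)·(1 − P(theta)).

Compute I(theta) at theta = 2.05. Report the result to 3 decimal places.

0.487

P = 1/(1+e^{-2.3750}) = 0.9149
P(1−P) = 0.9149 × 0.0851 = 0.0779
I = a² × P(1−P) = 2.5² × 0.0779 = 0.48661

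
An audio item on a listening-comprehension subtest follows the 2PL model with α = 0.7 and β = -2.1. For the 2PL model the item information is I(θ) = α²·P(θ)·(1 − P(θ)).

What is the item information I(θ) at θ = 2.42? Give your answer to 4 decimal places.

P = 1/(1+e^{-3.1640}) = 0.9595
P(1−P) = 0.9595 × 0.0405 = 0.0389
I = α² × P(1−P) = 0.7² × 0.0389 = 0.01906

0.0191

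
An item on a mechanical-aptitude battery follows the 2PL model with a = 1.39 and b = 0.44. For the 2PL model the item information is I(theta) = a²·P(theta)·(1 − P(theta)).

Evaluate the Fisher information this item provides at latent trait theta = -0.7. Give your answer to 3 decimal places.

P = 1/(1+e^{1.5846}) = 0.1701
P(1−P) = 0.1701 × 0.8299 = 0.1412
I = a² × P(1−P) = 1.39² × 0.1412 = 0.27280

0.273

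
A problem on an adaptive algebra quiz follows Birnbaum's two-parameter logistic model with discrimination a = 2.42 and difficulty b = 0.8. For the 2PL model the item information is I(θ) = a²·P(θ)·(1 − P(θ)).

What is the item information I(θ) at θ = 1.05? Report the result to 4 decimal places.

P = 1/(1+e^{-0.6050}) = 0.6468
P(1−P) = 0.6468 × 0.3532 = 0.2284
I = a² × P(1−P) = 2.42² × 0.2284 = 1.33789

1.3379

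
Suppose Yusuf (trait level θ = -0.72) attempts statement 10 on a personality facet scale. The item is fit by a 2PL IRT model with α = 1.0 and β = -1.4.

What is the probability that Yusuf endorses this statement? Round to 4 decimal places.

0.6637

P(θ) = 1 / (1 + exp(−α(θ − β)))
Exponent: 1.0 × (-0.72 − (-1.4)) = 0.6800
1/(1 + e^{-0.6800}) = 0.6637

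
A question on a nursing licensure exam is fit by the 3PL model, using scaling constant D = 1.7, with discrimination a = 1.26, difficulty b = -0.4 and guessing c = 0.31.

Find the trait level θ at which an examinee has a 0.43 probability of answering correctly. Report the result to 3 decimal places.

-1.127

P(θ) = c + (1 − c) · 1 / (1 + exp(−D·a(θ − b)))
Remove guessing floor: (0.43 − 0.31)/(1 − 0.31) = 0.1739
logit = ln(0.1739/0.8261) = -1.5581
θ = b + logit/(1.7·a) = -0.4 + (-1.5581)/2.1420 = -1.1274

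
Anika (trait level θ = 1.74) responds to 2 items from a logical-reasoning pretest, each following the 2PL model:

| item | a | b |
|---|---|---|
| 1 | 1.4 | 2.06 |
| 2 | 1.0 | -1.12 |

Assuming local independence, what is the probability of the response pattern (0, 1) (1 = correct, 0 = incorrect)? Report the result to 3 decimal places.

0.577

P(θ) = 1 / (1 + exp(−a(θ − b)))
P_1 = 1/(1+e^{0.4480}) = 0.3898
P_2 = 1/(1+e^{-2.8600}) = 0.9458
L = (1−P_1) × P_2 = 0.6102 × 0.9458 = 0.57711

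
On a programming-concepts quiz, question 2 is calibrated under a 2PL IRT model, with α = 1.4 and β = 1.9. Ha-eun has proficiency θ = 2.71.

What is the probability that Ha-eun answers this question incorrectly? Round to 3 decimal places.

0.243

P(θ) = 1 / (1 + exp(−α(θ − β)))
Exponent: 1.4 × (2.71 − 1.9) = 1.1340
1/(1 + e^{-1.1340}) = 0.7566
P(incorrect) = 1 − 0.7566 = 0.2434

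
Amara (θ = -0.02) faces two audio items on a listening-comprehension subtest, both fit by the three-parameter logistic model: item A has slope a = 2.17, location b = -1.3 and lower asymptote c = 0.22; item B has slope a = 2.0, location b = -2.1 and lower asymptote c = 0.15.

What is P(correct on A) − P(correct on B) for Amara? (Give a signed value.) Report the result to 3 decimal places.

-0.033

P(θ) = c + (1 − c) · 1 / (1 + exp(−a(θ − b)))
P_A = 0.9543
P_B = 0.9869
P_A − P_B = -0.0326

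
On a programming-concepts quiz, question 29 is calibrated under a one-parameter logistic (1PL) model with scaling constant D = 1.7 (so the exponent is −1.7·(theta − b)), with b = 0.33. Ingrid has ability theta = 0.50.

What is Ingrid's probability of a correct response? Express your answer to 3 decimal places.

0.572

P(theta) = 1 / (1 + exp(−D·(theta − b)))
Exponent: 1.7 × (0.50 − 0.33) = 0.2890
1/(1 + e^{-0.2890}) = 0.5718
P = 0.5718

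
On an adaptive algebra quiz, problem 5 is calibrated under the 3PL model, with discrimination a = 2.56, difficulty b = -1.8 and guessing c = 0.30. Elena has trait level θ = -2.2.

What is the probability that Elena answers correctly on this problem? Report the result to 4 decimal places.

P(θ) = c + (1 − c) · 1 / (1 + exp(−a(θ − b)))
Exponent: 2.56 × (-2.2 − (-1.8)) = -1.0240
1/(1 + e^{1.0240}) = 0.2642
P = 0.30 + 0.70 × 0.2642 = 0.4850

0.4850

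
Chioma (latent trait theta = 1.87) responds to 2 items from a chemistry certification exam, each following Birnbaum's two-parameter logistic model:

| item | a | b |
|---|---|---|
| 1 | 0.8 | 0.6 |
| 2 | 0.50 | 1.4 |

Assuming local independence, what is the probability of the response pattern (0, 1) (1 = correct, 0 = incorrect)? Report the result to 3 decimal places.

P(theta) = 1 / (1 + exp(−a(theta − b)))
P_1 = 1/(1+e^{-1.0160}) = 0.7342
P_2 = 1/(1+e^{-0.2350}) = 0.5585
L = (1−P_1) × P_2 = 0.2658 × 0.5585 = 0.14845

0.148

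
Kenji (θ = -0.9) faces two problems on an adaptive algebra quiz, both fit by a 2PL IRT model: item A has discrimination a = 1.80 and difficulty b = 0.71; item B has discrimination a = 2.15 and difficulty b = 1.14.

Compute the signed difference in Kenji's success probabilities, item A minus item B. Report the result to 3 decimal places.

P(θ) = 1 / (1 + exp(−a(θ − b)))
P_A = 0.0523
P_B = 0.0123
P_A − P_B = 0.0400

0.040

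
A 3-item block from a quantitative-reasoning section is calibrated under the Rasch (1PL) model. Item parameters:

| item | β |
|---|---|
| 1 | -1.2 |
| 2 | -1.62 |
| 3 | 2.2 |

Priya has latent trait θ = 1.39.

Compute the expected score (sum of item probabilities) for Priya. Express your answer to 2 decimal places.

P(θ) = 1 / (1 + exp(−(θ − β)))
P_1 = 1/(1+e^{-2.5900}) = 0.9302
P_2 = 1/(1+e^{-3.0100}) = 0.9530
P_3 = 1/(1+e^{0.8100}) = 0.3079
E[score] = 0.9302 + 0.9530 + 0.3079 = 2.1911

2.19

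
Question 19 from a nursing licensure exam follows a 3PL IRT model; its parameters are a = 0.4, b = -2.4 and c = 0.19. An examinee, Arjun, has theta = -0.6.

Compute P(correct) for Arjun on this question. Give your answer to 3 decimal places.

0.735

P(theta) = c + (1 − c) · 1 / (1 + exp(−a(theta − b)))
Exponent: 0.4 × (-0.6 − (-2.4)) = 0.7200
1/(1 + e^{-0.7200}) = 0.6726
P = 0.19 + 0.81 × 0.6726 = 0.7348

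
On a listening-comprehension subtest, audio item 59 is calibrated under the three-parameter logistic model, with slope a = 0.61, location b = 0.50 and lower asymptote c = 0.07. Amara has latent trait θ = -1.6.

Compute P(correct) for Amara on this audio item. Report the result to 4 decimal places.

0.2722

P(θ) = c + (1 − c) · 1 / (1 + exp(−a(θ − b)))
Exponent: 0.61 × (-1.6 − 0.50) = -1.2810
1/(1 + e^{1.2810}) = 0.2174
P = 0.07 + 0.93 × 0.2174 = 0.2722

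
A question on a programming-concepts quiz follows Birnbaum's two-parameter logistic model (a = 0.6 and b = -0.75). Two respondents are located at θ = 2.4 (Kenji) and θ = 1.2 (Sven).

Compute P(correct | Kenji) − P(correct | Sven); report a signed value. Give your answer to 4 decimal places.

0.1056

P(θ) = 1 / (1 + exp(−a(θ − b)))
P(Kenji) = 0.8688  [exponent 1.8900]
P(Sven) = 0.7631  [exponent 1.1700]
Difference = 0.8688 − 0.7631 = 0.1056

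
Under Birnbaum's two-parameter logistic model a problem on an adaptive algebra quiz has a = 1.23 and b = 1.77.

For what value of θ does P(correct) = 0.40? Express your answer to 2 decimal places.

P(θ) = 1 / (1 + exp(−a(θ − b)))
logit = ln(0.4000/0.6000) = -0.4055
θ = b + logit/(a) = 1.77 + (-0.4055)/1.2300 = 1.4404

1.44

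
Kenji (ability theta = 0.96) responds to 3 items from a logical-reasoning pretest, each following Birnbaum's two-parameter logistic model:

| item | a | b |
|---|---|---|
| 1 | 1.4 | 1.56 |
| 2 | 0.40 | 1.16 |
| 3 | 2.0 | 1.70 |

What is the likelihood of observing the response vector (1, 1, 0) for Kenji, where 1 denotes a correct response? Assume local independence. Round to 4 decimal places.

P(theta) = 1 / (1 + exp(−a(theta − b)))
P_1 = 1/(1+e^{0.8400}) = 0.3015
P_2 = 1/(1+e^{0.0800}) = 0.4800
P_3 = 1/(1+e^{1.4800}) = 0.1854
L = P_1 × P_2 × (1−P_3) = 0.3015 × 0.4800 × 0.8146 = 0.11790

0.1179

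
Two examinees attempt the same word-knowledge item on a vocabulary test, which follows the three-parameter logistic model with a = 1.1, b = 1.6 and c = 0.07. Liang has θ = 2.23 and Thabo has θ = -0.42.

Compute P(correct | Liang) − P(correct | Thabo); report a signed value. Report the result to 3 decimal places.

0.529

P(θ) = c + (1 − c) · 1 / (1 + exp(−a(θ − b)))
P(Liang) = 0.6900  [exponent 0.6930]
P(Thabo) = 0.1609  [exponent -2.2220]
Difference = 0.6900 − 0.1609 = 0.5290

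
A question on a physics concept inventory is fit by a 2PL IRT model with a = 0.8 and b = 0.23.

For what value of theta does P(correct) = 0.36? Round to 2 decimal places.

P(theta) = 1 / (1 + exp(−a(theta − b)))
logit = ln(0.3600/0.6400) = -0.5754
theta = b + logit/(a) = 0.23 + (-0.5754)/0.8000 = -0.4892

-0.49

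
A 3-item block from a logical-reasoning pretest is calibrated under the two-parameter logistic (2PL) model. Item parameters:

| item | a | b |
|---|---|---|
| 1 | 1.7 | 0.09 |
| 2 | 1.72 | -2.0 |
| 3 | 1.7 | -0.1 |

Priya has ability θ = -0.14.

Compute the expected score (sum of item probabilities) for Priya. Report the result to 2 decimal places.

P(θ) = 1 / (1 + exp(−a(θ − b)))
P_1 = 1/(1+e^{0.3910}) = 0.4035
P_2 = 1/(1+e^{-3.1992}) = 0.9608
P_3 = 1/(1+e^{0.0680}) = 0.4830
E[score] = 0.4035 + 0.9608 + 0.4830 = 1.8473

1.85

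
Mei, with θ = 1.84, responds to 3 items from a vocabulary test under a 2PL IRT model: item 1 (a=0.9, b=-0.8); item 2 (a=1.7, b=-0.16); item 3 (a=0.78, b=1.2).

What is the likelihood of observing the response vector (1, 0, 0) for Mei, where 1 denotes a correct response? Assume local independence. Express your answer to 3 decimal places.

0.011

P(θ) = 1 / (1 + exp(−a(θ − b)))
P_1 = 1/(1+e^{-2.3760}) = 0.9150
P_2 = 1/(1+e^{-3.4000}) = 0.9677
P_3 = 1/(1+e^{-0.4992}) = 0.6223
L = P_1 × (1−P_2) × (1−P_3) = 0.9150 × 0.0323 × 0.3777 = 0.01116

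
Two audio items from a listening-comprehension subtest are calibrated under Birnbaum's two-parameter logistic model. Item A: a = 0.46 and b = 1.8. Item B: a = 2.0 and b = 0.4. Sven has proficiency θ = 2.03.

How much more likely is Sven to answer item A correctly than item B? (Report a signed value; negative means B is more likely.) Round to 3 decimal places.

P(θ) = 1 / (1 + exp(−a(θ − b)))
P_A = 0.5264
P_B = 0.9630
P_A − P_B = -0.4366

-0.437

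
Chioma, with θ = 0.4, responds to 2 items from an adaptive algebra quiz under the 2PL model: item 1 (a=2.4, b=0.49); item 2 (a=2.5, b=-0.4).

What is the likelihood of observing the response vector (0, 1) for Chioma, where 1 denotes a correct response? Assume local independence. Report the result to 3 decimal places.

P(θ) = 1 / (1 + exp(−a(θ − b)))
P_1 = 1/(1+e^{0.2160}) = 0.4462
P_2 = 1/(1+e^{-2.0000}) = 0.8808
L = (1−P_1) × P_2 = 0.5538 × 0.8808 = 0.48778

0.488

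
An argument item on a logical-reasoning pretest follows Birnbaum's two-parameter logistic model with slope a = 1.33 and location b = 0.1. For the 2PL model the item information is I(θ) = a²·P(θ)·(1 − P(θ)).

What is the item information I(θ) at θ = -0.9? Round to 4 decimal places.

0.2926

P = 1/(1+e^{1.3300}) = 0.2092
P(1−P) = 0.2092 × 0.7908 = 0.1654
I = a² × P(1−P) = 1.33² × 0.1654 = 0.29260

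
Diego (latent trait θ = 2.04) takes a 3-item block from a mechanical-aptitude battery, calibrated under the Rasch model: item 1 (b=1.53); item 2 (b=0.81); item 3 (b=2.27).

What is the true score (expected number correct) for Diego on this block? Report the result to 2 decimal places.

P(θ) = 1 / (1 + exp(−(θ − b)))
P_1 = 1/(1+e^{-0.5100}) = 0.6248
P_2 = 1/(1+e^{-1.2300}) = 0.7738
P_3 = 1/(1+e^{0.2300}) = 0.4428
E[score] = 0.6248 + 0.7738 + 0.4428 = 1.8414

1.84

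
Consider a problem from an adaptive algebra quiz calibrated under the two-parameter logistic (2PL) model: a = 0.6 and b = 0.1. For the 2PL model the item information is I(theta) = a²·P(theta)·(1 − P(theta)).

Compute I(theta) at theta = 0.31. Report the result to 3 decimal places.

P = 1/(1+e^{-0.1260}) = 0.5315
P(1−P) = 0.5315 × 0.4685 = 0.2490
I = a² × P(1−P) = 0.6² × 0.2490 = 0.08964

0.090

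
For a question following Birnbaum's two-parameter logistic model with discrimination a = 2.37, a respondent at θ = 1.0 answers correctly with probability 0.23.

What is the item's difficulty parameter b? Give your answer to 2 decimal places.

1.51

P(θ) = 1 / (1 + exp(−a(θ − b)))
logit(0.23) = ln(0.23/0.77) = -1.2083
b = θ − logit/(a) = 1.0 − (-1.2083)/2.3700 = 1.5098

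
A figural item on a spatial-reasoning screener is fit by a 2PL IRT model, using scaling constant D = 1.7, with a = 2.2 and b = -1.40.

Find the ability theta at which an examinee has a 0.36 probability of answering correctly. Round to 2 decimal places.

-1.55

P(theta) = 1 / (1 + exp(−D·a(theta − b)))
logit = ln(0.3600/0.6400) = -0.5754
theta = b + logit/(1.7·a) = -1.40 + (-0.5754)/3.7400 = -1.5538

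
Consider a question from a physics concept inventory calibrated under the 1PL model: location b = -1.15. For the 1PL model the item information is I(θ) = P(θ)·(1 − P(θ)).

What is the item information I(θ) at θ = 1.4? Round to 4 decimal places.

P = 1/(1+e^{-2.5500}) = 0.9276
P(1−P) = 0.9276 × 0.0724 = 0.0672
I = P(1−P) = 0.06718

0.0672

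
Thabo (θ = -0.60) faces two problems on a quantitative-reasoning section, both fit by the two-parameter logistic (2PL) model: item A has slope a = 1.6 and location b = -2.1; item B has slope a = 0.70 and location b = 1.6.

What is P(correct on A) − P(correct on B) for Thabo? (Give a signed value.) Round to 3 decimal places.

P(θ) = 1 / (1 + exp(−a(θ − b)))
P_A = 0.9168
P_B = 0.1765
P_A − P_B = 0.7403

0.740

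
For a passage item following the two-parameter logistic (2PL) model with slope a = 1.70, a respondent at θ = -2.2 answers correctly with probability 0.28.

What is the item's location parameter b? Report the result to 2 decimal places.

-1.64

P(θ) = 1 / (1 + exp(−a(θ − b)))
logit(0.28) = ln(0.28/0.72) = -0.9445
b = θ − logit/(a) = -2.2 − (-0.9445)/1.7000 = -1.6444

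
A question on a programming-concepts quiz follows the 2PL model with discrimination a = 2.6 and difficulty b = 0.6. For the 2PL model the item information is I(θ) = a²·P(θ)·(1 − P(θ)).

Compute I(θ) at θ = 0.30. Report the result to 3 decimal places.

1.457

P = 1/(1+e^{0.7800}) = 0.3143
P(1−P) = 0.3143 × 0.6857 = 0.2155
I = a² × P(1−P) = 2.6² × 0.2155 = 1.45693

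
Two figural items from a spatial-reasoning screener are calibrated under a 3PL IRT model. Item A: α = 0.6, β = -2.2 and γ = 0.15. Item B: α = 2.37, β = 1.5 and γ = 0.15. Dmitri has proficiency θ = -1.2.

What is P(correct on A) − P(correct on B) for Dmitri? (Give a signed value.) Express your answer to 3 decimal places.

P(θ) = γ + (1 − γ) · 1 / (1 + exp(−α(θ − β)))
P_A = 0.6988
P_B = 0.1514
P_A − P_B = 0.5474

0.547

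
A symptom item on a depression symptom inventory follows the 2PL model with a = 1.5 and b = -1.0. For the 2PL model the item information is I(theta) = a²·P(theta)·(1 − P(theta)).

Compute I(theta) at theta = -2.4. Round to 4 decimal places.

P = 1/(1+e^{2.1000}) = 0.1091
P(1−P) = 0.1091 × 0.8909 = 0.0972
I = a² × P(1−P) = 1.5² × 0.0972 = 0.21869

0.2187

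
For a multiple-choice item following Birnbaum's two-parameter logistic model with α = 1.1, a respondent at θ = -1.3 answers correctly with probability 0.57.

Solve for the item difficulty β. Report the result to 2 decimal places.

-1.56

P(θ) = 1 / (1 + exp(−α(θ − β)))
logit(0.57) = ln(0.57/0.43) = 0.2819
β = θ − logit/(α) = -1.3 − 0.2819/1.1000 = -1.5562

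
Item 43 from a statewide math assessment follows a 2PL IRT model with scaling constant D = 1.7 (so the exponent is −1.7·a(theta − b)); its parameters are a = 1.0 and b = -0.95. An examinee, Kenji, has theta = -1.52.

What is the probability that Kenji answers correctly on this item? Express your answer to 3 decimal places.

0.275

P(theta) = 1 / (1 + exp(−D·a(theta − b)))
Exponent: 1.7 × 1.0 × (-1.52 − (-0.95)) = -0.9690
1/(1 + e^{0.9690}) = 0.2751
P = 0.2751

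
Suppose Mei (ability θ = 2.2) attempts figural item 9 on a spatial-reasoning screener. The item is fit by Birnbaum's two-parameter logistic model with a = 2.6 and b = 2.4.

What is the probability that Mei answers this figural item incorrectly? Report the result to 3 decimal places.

P(θ) = 1 / (1 + exp(−a(θ − b)))
Exponent: 2.6 × (2.2 − 2.4) = -0.5200
1/(1 + e^{0.5200}) = 0.3729
P(incorrect) = 1 − 0.3729 = 0.6271

0.627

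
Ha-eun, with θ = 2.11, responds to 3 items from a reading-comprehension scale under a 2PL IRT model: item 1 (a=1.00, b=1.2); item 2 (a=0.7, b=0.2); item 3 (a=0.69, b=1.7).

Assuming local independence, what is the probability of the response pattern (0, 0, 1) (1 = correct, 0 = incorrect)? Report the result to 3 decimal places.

0.034

P(θ) = 1 / (1 + exp(−a(θ − b)))
P_1 = 1/(1+e^{-0.9100}) = 0.7130
P_2 = 1/(1+e^{-1.3370}) = 0.7920
P_3 = 1/(1+e^{-0.2829}) = 0.5703
L = (1−P_1) × (1−P_2) × P_3 = 0.2870 × 0.2080 × 0.5703 = 0.03404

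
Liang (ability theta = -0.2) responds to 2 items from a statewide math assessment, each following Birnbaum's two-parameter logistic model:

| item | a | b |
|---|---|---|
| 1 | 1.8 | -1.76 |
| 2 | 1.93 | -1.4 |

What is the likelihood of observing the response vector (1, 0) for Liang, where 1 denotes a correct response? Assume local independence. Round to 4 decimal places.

0.0847

P(theta) = 1 / (1 + exp(−a(theta − b)))
P_1 = 1/(1+e^{-2.8080}) = 0.9431
P_2 = 1/(1+e^{-2.3160}) = 0.9102
L = P_1 × (1−P_2) = 0.9431 × 0.0898 = 0.08470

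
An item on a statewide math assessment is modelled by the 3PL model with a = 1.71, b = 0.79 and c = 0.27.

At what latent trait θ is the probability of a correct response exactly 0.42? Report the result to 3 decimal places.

-0.001

P(θ) = c + (1 − c) · 1 / (1 + exp(−a(θ − b)))
Remove guessing floor: (0.42 − 0.27)/(1 − 0.27) = 0.2055
logit = ln(0.2055/0.7945) = -1.3524
θ = b + logit/(a) = 0.79 + (-1.3524)/1.7100 = -0.0009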